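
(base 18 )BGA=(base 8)7426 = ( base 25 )64c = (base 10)3862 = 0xF16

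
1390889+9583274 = 10974163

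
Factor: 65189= 19^1*47^1* 73^1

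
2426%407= 391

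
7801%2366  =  703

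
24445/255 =4889/51=95.86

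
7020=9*780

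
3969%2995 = 974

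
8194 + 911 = 9105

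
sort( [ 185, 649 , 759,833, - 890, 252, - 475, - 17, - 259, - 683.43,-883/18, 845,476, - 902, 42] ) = [  -  902,  -  890, - 683.43, - 475,-259, - 883/18, - 17,42, 185,252,476, 649,759,833, 845 ] 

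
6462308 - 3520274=2942034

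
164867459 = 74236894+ 90630565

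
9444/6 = 1574 =1574.00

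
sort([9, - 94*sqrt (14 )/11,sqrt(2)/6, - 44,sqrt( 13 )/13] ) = [ - 44, - 94*sqrt( 14 ) /11,sqrt( 2 ) /6,sqrt (13 ) /13, 9]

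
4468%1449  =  121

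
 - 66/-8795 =66/8795  =  0.01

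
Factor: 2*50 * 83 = 8300= 2^2 * 5^2*83^1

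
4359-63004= -58645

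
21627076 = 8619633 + 13007443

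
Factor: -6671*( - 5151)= 3^1 * 7^1*17^1*101^1*953^1 = 34362321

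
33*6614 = 218262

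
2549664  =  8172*312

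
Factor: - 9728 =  - 2^9*19^1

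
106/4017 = 106/4017= 0.03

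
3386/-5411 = -3386/5411= - 0.63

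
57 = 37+20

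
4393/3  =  4393/3 = 1464.33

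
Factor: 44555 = 5^1  *7^1*19^1*67^1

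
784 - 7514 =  - 6730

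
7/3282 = 7/3282 = 0.00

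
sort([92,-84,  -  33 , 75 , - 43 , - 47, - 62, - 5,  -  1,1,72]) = [ - 84, - 62 , -47, - 43, - 33,-5, - 1, 1, 72, 75, 92]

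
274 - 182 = 92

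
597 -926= - 329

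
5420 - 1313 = 4107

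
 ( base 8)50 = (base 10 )40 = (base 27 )1D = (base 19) 22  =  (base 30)1a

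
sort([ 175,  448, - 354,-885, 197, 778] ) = [  -  885, - 354,175,197,448,778 ] 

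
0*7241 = 0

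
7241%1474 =1345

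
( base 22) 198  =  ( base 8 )1262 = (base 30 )N0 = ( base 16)2b2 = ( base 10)690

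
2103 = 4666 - 2563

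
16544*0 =0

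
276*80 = 22080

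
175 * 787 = 137725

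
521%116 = 57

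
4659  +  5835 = 10494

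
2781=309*9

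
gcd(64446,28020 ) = 2802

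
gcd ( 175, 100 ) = 25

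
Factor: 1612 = 2^2 * 13^1*31^1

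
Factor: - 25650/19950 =-3^2*7^( - 1 ) = -9/7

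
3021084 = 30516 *99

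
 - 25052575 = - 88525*283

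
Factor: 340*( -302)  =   - 102680=-  2^3* 5^1 *17^1*151^1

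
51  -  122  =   - 71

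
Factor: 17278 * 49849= 861291022 = 2^1 *53^1*79^1*163^1*631^1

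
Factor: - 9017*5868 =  - 2^2*3^2*71^1*127^1*163^1 = -52911756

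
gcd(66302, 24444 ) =2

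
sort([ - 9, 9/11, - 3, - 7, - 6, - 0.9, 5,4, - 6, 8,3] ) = [ - 9, - 7, - 6, - 6, - 3, - 0.9,9/11 , 3, 4, 5, 8]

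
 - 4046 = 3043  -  7089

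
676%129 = 31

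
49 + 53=102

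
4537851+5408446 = 9946297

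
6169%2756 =657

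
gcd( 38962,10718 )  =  46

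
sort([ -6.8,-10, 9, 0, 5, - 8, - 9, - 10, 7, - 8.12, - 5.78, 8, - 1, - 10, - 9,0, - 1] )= [ - 10, - 10, - 10, - 9, - 9, - 8.12, - 8,-6.8,  -  5.78, - 1, - 1, 0, 0 , 5, 7,  8,  9] 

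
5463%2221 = 1021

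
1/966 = 1/966 = 0.00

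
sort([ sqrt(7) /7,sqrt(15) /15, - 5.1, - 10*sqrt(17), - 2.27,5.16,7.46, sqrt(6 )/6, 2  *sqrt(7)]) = [  -  10*sqrt ( 17),  -  5.1, - 2.27,sqrt(15 )/15 , sqrt( 7 ) /7,sqrt( 6) /6,5.16, 2*sqrt(7 ),7.46] 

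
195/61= 3 + 12/61 = 3.20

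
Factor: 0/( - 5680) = 0^1 = 0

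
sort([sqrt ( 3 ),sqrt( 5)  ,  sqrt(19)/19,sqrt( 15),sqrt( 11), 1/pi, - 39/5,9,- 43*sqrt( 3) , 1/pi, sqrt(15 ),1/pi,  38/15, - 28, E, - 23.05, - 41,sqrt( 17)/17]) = [  -  43*sqrt( 3), - 41, - 28,-23.05 , - 39/5,sqrt( 19)/19,sqrt( 17)/17,1/pi, 1/pi,1/pi,sqrt( 3 ),sqrt ( 5),38/15,E, sqrt(11), sqrt( 15),  sqrt(15),9 ] 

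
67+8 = 75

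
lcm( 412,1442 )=2884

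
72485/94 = 72485/94 = 771.12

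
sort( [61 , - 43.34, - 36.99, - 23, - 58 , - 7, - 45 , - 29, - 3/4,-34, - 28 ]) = [ - 58, - 45, - 43.34, - 36.99, - 34, -29, - 28, - 23, - 7, - 3/4, 61]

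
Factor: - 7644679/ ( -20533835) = 1092097/2933405 = 5^( - 1)*17^1 * 107^(  -  1)*227^1*283^1*5483^( - 1)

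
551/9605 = 551/9605 = 0.06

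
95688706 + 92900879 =188589585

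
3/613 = 3/613   =  0.00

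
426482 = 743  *574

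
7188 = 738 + 6450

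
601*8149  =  4897549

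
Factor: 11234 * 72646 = 816105164 = 2^2*7^1*41^1*137^1*5189^1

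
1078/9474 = 539/4737 = 0.11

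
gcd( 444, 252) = 12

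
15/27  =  5/9 = 0.56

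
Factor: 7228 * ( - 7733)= - 2^2*11^1 * 13^1*19^1*37^1*139^1 = - 55894124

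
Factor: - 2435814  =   - 2^1*3^2*131^1*1033^1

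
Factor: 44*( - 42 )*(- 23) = 2^3*3^1*7^1*11^1*23^1 = 42504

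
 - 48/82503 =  - 16/27501 =- 0.00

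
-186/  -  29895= 62/9965  =  0.01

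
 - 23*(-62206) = 1430738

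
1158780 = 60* 19313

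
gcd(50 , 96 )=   2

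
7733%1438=543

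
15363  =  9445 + 5918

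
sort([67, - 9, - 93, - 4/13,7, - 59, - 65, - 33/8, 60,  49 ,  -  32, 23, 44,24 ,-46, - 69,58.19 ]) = [ - 93, - 69, - 65, -59 ,- 46, - 32,- 9, - 33/8, - 4/13, 7,  23, 24,44, 49, 58.19,60,67]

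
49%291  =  49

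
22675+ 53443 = 76118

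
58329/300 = 194+43/100 = 194.43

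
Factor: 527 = 17^1*31^1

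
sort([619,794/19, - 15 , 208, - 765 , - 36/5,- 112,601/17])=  [ - 765, - 112,  -  15, - 36/5 , 601/17, 794/19, 208,619] 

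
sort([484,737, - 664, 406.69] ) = [ -664,406.69 , 484 , 737 ] 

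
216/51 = 72/17 = 4.24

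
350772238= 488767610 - 137995372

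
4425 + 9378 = 13803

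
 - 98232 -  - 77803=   - 20429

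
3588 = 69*52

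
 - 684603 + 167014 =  - 517589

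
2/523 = 2/523 = 0.00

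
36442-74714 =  - 38272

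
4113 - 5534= - 1421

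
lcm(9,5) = 45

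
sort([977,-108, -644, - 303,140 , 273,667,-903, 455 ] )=[  -  903, -644, - 303, - 108, 140,  273,455,667,977 ] 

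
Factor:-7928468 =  - 2^2*23^1*86179^1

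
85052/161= 528 + 44/161 = 528.27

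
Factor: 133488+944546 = 1078034 = 2^1*  79^1 * 6823^1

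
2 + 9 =11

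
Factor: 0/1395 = 0  =  0^1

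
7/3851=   7/3851  =  0.00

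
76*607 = 46132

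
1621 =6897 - 5276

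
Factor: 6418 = 2^1*3209^1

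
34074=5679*6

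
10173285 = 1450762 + 8722523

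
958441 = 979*979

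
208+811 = 1019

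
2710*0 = 0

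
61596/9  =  6844 = 6844.00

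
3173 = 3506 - 333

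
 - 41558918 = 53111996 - 94670914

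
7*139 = 973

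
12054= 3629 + 8425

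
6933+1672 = 8605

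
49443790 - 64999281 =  - 15555491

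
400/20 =20 =20.00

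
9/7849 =9/7849=0.00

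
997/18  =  55 + 7/18 = 55.39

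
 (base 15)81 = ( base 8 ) 171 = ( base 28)49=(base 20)61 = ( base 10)121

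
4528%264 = 40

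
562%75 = 37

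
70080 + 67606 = 137686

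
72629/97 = 72629/97=748.75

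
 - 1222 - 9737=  - 10959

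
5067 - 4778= 289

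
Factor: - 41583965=-5^1*541^1 * 15373^1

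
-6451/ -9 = 716 + 7/9 = 716.78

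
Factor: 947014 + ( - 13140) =2^1*43^1* 10859^1 = 933874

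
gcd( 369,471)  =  3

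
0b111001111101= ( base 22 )7ED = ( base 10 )3709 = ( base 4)321331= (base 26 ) 5ch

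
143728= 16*8983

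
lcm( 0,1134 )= 0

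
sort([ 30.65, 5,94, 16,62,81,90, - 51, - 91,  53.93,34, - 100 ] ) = [ -100, - 91, - 51, 5, 16 , 30.65 , 34 , 53.93, 62, 81,  90,94]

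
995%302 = 89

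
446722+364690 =811412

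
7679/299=7679/299 = 25.68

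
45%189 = 45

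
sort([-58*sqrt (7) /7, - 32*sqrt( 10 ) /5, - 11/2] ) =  [ - 58*sqrt( 7)/7, - 32*sqrt( 10)/5, - 11/2]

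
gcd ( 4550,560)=70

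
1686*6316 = 10648776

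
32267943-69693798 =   -  37425855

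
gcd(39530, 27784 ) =2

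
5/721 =5/721  =  0.01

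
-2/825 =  - 2/825 = -0.00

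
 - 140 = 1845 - 1985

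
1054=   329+725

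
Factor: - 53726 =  - 2^1*26863^1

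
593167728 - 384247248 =208920480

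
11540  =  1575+9965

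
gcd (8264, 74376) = 8264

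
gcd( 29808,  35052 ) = 276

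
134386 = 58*2317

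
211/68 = 211/68 = 3.10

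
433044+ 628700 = 1061744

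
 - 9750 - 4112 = -13862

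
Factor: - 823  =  - 823^1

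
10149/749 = 13 + 412/749 = 13.55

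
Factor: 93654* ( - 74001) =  - 6930489654=- 2^1*3^3*11^2* 17^1*43^1*1451^1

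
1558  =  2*779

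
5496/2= 2748 = 2748.00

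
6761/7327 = 6761/7327 = 0.92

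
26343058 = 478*55111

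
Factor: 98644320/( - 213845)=- 2^5*3^2*19^( - 1 )*61^1*1123^1*2251^( - 1 ) =- 19728864/42769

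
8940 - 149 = 8791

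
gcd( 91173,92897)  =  1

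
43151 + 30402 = 73553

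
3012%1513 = 1499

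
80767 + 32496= 113263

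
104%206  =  104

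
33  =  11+22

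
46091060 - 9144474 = 36946586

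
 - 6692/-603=6692/603 = 11.10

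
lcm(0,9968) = 0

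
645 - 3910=  -  3265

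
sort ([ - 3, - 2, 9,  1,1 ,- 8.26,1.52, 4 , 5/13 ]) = [ - 8.26, - 3, - 2, 5/13, 1,1, 1.52, 4, 9 ] 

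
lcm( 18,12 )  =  36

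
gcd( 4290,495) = 165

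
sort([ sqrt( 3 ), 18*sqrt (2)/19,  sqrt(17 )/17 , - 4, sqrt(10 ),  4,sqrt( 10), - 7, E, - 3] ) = [- 7 , - 4,-3, sqrt( 17 ) /17,18*sqrt( 2)/19, sqrt( 3), E, sqrt( 10) , sqrt(10), 4]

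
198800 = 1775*112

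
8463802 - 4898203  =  3565599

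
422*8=3376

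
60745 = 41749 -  - 18996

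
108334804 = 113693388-5358584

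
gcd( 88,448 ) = 8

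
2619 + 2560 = 5179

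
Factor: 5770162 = 2^1 *977^1*2953^1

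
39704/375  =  105 + 329/375 = 105.88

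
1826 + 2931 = 4757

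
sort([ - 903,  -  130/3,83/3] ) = [ - 903,  -  130/3,83/3]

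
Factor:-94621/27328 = -2^( - 6)*7^( - 1)*61^ (-1 )*94621^1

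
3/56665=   3/56665 = 0.00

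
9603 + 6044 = 15647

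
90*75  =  6750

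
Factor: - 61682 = - 2^1*30841^1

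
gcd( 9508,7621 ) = 1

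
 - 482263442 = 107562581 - 589826023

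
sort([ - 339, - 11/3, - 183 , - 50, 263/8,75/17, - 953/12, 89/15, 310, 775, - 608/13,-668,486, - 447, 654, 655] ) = [ - 668, - 447, - 339, -183,-953/12, - 50, - 608/13, - 11/3, 75/17, 89/15, 263/8, 310,  486, 654,655, 775]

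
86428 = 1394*62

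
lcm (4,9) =36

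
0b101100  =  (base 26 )1I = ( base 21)22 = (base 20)24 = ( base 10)44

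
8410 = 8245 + 165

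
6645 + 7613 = 14258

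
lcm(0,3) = 0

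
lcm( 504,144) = 1008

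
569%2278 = 569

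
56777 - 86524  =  -29747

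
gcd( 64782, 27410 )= 2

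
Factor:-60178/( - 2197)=2^1*13^( - 3 )*30089^1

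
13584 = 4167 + 9417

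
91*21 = 1911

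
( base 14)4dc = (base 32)ui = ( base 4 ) 33102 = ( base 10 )978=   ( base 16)3d2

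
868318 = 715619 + 152699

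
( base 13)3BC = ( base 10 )662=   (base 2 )1010010110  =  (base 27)OE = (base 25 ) 11C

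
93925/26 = 3612 + 1/2 = 3612.50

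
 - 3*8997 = -26991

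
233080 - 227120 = 5960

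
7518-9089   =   - 1571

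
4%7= 4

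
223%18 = 7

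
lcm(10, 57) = 570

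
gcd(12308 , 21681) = 1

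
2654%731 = 461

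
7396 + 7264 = 14660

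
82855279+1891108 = 84746387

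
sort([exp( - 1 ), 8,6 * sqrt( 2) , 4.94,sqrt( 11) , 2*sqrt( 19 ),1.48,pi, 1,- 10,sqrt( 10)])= [  -  10, exp( - 1),1 , 1.48, pi,sqrt( 10), sqrt( 11),4.94, 8, 6* sqrt( 2 ), 2*sqrt( 19)]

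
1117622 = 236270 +881352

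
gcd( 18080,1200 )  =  80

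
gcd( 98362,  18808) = 2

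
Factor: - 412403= -17^2*1427^1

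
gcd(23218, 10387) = 611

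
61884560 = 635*97456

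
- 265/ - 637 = 265/637 =0.42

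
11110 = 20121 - 9011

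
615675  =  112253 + 503422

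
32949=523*63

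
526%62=30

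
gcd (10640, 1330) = 1330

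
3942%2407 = 1535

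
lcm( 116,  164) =4756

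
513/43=513/43 = 11.93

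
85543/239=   85543/239 = 357.92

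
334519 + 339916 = 674435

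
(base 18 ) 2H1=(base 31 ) up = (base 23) 1ic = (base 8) 1673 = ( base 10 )955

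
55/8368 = 55/8368 = 0.01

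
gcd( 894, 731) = 1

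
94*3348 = 314712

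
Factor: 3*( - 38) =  - 2^1 * 3^1*19^1 = - 114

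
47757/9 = 15919/3 = 5306.33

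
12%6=0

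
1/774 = 1/774 = 0.00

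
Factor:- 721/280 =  - 2^( - 3 ) * 5^( - 1)*103^1 =- 103/40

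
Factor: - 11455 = -5^1*29^1* 79^1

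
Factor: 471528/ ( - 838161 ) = -472/839=- 2^3*59^1 *839^( - 1) 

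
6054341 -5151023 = 903318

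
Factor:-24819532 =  - 2^2*881^1 * 7043^1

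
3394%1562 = 270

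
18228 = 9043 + 9185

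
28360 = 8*3545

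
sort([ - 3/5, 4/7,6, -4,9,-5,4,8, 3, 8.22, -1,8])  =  [ - 5 ,-4 , - 1, - 3/5,4/7,3,4, 6,8,8,8.22,9]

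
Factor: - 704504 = - 2^3 * 83^1*1061^1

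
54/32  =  1 +11/16 = 1.69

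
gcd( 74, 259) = 37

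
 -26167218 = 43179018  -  69346236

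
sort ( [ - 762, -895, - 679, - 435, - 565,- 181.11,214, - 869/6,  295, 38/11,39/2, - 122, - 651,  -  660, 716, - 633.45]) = [ - 895 ,-762, - 679,-660 , - 651, - 633.45, - 565 , - 435, -181.11,  -  869/6 , - 122, 38/11,39/2, 214,295, 716]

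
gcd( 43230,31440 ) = 3930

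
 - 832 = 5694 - 6526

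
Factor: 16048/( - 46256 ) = - 17/49 = - 7^(  -  2) * 17^1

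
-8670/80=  - 867/8 = -108.38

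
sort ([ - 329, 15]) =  [ - 329,15 ] 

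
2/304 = 1/152=0.01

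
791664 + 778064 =1569728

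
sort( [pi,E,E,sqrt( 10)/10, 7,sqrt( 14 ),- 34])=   [-34, sqrt( 10)/10,E,E,pi, sqrt(14 ),7] 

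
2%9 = 2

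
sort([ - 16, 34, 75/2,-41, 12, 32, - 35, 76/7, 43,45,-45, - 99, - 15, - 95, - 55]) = [ - 99, - 95, - 55, -45,-41, - 35, - 16 , - 15,76/7, 12, 32 , 34,75/2,43 , 45]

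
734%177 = 26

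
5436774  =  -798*( - 6813)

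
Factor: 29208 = 2^3*3^1*1217^1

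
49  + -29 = 20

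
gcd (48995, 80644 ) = 1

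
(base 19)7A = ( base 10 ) 143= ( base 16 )8F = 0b10001111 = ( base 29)4r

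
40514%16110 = 8294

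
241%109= 23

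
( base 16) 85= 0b10000101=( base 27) 4p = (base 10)133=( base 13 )A3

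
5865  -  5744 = 121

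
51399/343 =149 + 292/343 = 149.85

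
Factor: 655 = 5^1*131^1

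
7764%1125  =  1014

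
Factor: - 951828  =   - 2^2*3^1*79319^1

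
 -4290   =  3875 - 8165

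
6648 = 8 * 831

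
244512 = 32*7641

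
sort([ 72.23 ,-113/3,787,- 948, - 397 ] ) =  [-948, - 397 ,  -  113/3,72.23, 787]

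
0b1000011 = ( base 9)74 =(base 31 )25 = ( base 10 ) 67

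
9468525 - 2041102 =7427423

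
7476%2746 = 1984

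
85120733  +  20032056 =105152789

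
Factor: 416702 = 2^1*11^1 * 13^1 * 31^1*47^1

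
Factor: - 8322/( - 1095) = 38/5  =  2^1*5^( - 1) * 19^1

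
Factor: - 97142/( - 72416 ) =48571/36208  =  2^( - 4 )*31^ ( - 1 )*73^ ( - 1) * 48571^1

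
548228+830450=1378678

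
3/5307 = 1/1769 =0.00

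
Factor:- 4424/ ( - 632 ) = 7^1 =7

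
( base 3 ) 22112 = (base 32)76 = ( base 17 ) D9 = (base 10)230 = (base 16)E6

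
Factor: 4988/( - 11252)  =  - 43^1*97^( - 1)  =  - 43/97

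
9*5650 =50850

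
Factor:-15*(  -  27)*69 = 27945  =  3^5 * 5^1 * 23^1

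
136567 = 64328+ 72239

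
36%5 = 1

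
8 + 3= 11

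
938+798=1736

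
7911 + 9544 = 17455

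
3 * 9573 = 28719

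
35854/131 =273 + 91/131 = 273.69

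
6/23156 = 3/11578 = 0.00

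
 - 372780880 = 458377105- 831157985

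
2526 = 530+1996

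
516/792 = 43/66 = 0.65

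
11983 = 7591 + 4392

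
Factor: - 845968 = - 2^4*37^1*1429^1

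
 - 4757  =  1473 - 6230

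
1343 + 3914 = 5257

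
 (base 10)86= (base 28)32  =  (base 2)1010110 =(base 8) 126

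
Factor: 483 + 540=3^1*11^1 *31^1 = 1023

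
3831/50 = 3831/50 = 76.62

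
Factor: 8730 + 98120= 2^1*5^2*2137^1=106850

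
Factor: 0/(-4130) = 0 =0^1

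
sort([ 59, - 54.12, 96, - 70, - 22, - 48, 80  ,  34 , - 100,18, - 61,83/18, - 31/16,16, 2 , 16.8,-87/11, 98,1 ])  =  [-100, - 70, - 61, - 54.12, - 48,-22, - 87/11, - 31/16, 1,  2 , 83/18, 16,  16.8, 18, 34,59, 80,96, 98]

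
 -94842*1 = -94842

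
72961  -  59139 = 13822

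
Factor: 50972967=3^2*1109^1* 5107^1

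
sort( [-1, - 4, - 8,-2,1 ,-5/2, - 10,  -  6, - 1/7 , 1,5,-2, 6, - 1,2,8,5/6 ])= [ - 10, - 8, - 6,-4, - 5/2, -2,- 2,-1, - 1,-1/7, 5/6 , 1, 1, 2, 5 , 6,8 ] 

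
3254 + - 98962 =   -  95708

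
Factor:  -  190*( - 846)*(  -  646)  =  -103838040  =  -2^3*3^2*5^1*17^1*19^2*47^1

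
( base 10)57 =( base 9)63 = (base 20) 2h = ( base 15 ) 3C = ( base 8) 71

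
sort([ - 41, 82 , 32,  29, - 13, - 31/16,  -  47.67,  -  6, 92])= [ - 47.67, - 41, - 13,-6, - 31/16, 29 , 32,82, 92 ] 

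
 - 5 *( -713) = 3565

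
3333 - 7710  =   - 4377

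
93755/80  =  1171 + 15/16 = 1171.94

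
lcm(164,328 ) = 328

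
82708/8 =10338+1/2 = 10338.50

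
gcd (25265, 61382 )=1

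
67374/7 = 67374/7 = 9624.86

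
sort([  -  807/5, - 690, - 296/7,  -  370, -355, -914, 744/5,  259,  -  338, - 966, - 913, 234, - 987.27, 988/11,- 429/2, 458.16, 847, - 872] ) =[ - 987.27, -966, - 914, - 913, - 872, - 690,  -  370,-355 , - 338,-429/2,-807/5,-296/7,988/11, 744/5, 234, 259,458.16, 847 ] 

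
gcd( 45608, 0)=45608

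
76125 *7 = 532875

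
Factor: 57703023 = 3^5*7^1 *33923^1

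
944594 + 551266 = 1495860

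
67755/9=22585/3 = 7528.33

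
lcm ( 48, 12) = 48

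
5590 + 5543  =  11133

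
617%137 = 69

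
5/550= 1/110 = 0.01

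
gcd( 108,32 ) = 4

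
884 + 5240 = 6124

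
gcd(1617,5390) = 539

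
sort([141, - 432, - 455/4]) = [ -432, - 455/4,141] 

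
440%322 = 118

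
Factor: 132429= 3^1 *11^1 * 4013^1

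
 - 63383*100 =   -  6338300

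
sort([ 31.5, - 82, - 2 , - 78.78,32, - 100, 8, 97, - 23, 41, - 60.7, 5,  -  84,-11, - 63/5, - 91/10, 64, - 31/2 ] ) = [ - 100, - 84, - 82, - 78.78,  -  60.7,-23, - 31/2,-63/5, - 11, - 91/10,  -  2, 5 , 8, 31.5 , 32, 41, 64, 97] 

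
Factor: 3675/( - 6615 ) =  - 3^(-2 )*5^1 =- 5/9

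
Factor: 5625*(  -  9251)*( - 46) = 2393696250 = 2^1*3^2 * 5^4 * 11^1*23^1*29^2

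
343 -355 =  - 12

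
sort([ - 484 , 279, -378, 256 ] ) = [  -  484, - 378, 256,279 ]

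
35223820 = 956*36845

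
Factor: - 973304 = -2^3*89^1*1367^1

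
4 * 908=3632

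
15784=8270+7514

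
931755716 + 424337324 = 1356093040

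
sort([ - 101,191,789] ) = [ - 101 , 191, 789 ]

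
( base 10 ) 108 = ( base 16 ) 6C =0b1101100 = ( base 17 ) 66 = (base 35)33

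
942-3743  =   - 2801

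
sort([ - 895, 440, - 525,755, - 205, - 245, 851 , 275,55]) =[ - 895 ,  -  525,  -  245, - 205, 55, 275, 440, 755,851]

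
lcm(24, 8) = 24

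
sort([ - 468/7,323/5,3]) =[ - 468/7,3,323/5 ]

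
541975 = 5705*95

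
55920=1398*40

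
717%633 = 84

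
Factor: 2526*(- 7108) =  - 2^3*3^1*421^1* 1777^1 = -17954808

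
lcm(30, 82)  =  1230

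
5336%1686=278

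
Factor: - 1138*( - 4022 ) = 4577036 =2^2*569^1 * 2011^1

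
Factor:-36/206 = - 2^1*3^2*103^( - 1) = - 18/103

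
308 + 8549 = 8857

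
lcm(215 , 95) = 4085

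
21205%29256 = 21205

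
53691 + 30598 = 84289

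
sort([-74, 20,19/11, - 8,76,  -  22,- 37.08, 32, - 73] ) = [ - 74,  -  73, - 37.08,  -  22,  -  8,19/11,20, 32,76]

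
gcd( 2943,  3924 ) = 981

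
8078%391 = 258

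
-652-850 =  - 1502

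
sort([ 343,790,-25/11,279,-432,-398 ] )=[- 432,-398, - 25/11, 279, 343,790]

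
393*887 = 348591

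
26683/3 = 8894+1/3 = 8894.33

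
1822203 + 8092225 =9914428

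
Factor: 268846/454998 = 3^( - 1)*229^1 * 587^1*75833^(-1) = 134423/227499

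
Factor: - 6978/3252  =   - 1163/542= - 2^ ( - 1)*271^ ( - 1) * 1163^1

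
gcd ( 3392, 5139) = 1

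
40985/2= 20492 + 1/2=20492.50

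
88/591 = 88/591 = 0.15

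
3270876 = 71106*46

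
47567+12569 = 60136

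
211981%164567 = 47414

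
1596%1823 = 1596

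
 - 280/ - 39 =280/39=7.18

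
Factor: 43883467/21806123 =29^1*71^1*21313^1 *21806123^( - 1) 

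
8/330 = 4/165 = 0.02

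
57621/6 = 9603 + 1/2 = 9603.50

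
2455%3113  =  2455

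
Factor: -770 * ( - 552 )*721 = 306453840  =  2^4*3^1 * 5^1*7^2*11^1 * 23^1*103^1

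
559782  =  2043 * 274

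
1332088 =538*2476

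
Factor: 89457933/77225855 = 3^1*5^( -1)*7^( - 1 )*2206453^(-1)*29819311^1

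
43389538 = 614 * 70667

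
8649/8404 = 8649/8404=   1.03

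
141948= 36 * 3943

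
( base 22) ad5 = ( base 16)140b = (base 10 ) 5131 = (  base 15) 17c1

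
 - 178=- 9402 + 9224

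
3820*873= 3334860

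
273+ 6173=6446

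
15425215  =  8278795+7146420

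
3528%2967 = 561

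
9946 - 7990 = 1956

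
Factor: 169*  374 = 2^1 * 11^1*13^2 * 17^1 = 63206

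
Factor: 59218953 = 3^1*19^1 *79^1*13151^1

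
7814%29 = 13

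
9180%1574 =1310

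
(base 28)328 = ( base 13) 113b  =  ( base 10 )2416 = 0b100101110000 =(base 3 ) 10022111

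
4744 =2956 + 1788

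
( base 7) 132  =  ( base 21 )39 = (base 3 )2200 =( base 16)48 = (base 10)72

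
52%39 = 13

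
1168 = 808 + 360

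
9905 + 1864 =11769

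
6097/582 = 6097/582 = 10.48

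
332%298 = 34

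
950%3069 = 950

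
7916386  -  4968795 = 2947591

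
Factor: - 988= - 2^2*13^1*19^1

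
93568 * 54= 5052672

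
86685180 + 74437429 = 161122609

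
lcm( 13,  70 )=910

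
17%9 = 8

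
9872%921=662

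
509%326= 183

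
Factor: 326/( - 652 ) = - 2^(- 1 ) = - 1/2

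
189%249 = 189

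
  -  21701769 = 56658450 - 78360219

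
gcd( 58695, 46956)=11739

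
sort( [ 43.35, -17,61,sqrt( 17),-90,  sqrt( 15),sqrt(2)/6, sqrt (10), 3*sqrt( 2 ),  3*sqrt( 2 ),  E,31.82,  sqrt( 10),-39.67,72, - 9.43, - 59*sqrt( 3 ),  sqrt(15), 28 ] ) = [ - 59*sqrt( 3), - 90, - 39.67, - 17 , - 9.43,  sqrt( 2) /6, E , sqrt( 10) , sqrt( 10), sqrt( 15), sqrt(15 ),sqrt( 17),3*sqrt( 2 ),  3*sqrt(2), 28, 31.82,43.35,61,  72] 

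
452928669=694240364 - 241311695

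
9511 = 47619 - 38108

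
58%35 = 23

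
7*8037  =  56259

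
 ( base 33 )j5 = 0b1001111000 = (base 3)212102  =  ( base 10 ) 632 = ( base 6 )2532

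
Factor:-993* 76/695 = -75468/695 = - 2^2*3^1*5^(-1) * 19^1*139^( - 1 )*331^1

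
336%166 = 4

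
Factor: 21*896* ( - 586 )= - 11026176 = - 2^8*3^1*7^2*293^1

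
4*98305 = 393220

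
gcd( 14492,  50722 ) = 7246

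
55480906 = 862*64363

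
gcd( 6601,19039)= 1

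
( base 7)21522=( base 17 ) 11c0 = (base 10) 5406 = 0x151e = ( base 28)6P2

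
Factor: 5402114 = 2^1*271^1*9967^1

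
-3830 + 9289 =5459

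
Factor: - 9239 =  - 9239^1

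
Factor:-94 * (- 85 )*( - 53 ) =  - 423470 = - 2^1 * 5^1*17^1*47^1*53^1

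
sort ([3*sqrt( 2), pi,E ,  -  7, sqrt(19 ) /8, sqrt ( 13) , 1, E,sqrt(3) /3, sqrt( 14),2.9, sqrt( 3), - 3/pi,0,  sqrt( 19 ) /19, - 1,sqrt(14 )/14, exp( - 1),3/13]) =[ - 7, - 1, - 3/pi, 0 , sqrt( 19)/19  ,  3/13,sqrt(14)/14,exp( - 1) , sqrt( 19) /8, sqrt(3 )/3,1 , sqrt( 3 ),E , E,2.9,  pi,sqrt( 13 ), sqrt( 14 ) , 3*sqrt(2 ) ]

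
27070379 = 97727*277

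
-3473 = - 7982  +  4509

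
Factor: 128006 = 2^1*29^1*2207^1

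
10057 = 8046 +2011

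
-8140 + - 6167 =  - 14307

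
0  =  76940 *0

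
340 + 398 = 738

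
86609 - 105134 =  - 18525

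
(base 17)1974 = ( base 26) B7J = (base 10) 7637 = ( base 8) 16725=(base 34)6KL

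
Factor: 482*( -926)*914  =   - 407947448=- 2^3*241^1*457^1*463^1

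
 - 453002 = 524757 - 977759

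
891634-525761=365873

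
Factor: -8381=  - 17^2*29^1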